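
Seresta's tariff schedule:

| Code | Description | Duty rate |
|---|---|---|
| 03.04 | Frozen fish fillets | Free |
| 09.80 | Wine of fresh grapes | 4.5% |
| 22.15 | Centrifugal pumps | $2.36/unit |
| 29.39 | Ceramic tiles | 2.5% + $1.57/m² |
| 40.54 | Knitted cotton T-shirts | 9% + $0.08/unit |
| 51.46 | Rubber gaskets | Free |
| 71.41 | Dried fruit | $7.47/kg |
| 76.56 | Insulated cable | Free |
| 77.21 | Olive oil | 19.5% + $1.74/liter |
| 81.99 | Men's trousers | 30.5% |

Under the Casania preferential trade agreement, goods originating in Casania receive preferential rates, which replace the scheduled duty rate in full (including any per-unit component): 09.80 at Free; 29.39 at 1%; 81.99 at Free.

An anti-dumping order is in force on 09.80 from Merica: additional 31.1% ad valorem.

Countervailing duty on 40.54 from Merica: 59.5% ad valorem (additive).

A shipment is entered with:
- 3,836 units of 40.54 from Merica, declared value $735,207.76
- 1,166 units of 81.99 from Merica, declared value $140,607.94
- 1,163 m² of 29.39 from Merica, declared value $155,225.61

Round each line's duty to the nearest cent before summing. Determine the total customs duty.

Line 1 (40.54, Merica, 3,836 units, $735,207.76):
Base rate for 40.54 is 9% + $0.08/unit.
Additional duty on 40.54 from Merica: +59.5%. Applied ad valorem rate: 9% + 59.5% = 68.5%.
Duty = $735,207.76 × 68.5% + 3,836 × $0.08 = $503,924.20.
Line 2 (81.99, Merica, 1,166 units, $140,607.94):
Base rate for 81.99 is 30.5%.
81.99 has an FTA preferential rate, but origin Merica is not Casania; base rate stands.
Duty = $140,607.94 × 30.5% = $42,885.42.
Line 3 (29.39, Merica, 1,163 m², $155,225.61):
Base rate for 29.39 is 2.5% + $1.57/m².
29.39 has an FTA preferential rate, but origin Merica is not Casania; base rate stands.
Duty = $155,225.61 × 2.5% + 1,163 × $1.57 = $5,706.55.
Total = $503,924.20 + $42,885.42 + $5,706.55 = $552,516.17.

$552,516.17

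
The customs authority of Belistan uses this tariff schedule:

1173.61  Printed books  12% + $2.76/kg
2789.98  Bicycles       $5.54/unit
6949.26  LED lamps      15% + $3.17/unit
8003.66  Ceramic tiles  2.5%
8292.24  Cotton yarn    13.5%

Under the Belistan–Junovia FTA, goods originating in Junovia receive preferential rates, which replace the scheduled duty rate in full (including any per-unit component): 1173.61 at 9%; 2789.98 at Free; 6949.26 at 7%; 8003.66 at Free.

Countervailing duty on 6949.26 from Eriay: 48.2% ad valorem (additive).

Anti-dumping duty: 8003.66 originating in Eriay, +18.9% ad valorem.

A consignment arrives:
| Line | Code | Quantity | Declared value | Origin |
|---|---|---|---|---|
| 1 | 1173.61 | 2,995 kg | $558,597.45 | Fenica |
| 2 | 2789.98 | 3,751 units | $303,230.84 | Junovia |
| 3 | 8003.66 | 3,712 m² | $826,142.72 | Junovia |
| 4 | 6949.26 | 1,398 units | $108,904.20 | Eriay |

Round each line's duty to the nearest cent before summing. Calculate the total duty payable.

$148,557.00

Line 1 (1173.61, Fenica, 2,995 kg, $558,597.45):
Base rate for 1173.61 is 12% + $2.76/kg.
1173.61 has an FTA preferential rate, but origin Fenica is not Junovia; base rate stands.
Duty = $558,597.45 × 12% + 2,995 × $2.76 = $75,297.89.
Line 2 (2789.98, Junovia, 3,751 units, $303,230.84):
Base rate for 2789.98 is $5.54/unit.
Origin Junovia qualifies under the Belistan–Junovia agreement and 2789.98 is covered: preferential rate Free applies instead.
Duty = $303,230.84 × 0% = $0.00.
Line 3 (8003.66, Junovia, 3,712 m², $826,142.72):
Base rate for 8003.66 is 2.5%.
Origin Junovia qualifies under the Belistan–Junovia agreement and 8003.66 is covered: preferential rate Free applies instead.
The additional-duty order on 8003.66 targets Eriay, not Junovia; it does not apply.
Duty = $826,142.72 × 0% = $0.00.
Line 4 (6949.26, Eriay, 1,398 units, $108,904.20):
Base rate for 6949.26 is 15% + $3.17/unit.
6949.26 has an FTA preferential rate, but origin Eriay is not Junovia; base rate stands.
Additional duty on 6949.26 from Eriay: +48.2%. Applied ad valorem rate: 15% + 48.2% = 63.2%.
Duty = $108,904.20 × 63.2% + 1,398 × $3.17 = $73,259.11.
Total = $75,297.89 + $0.00 + $0.00 + $73,259.11 = $148,557.00.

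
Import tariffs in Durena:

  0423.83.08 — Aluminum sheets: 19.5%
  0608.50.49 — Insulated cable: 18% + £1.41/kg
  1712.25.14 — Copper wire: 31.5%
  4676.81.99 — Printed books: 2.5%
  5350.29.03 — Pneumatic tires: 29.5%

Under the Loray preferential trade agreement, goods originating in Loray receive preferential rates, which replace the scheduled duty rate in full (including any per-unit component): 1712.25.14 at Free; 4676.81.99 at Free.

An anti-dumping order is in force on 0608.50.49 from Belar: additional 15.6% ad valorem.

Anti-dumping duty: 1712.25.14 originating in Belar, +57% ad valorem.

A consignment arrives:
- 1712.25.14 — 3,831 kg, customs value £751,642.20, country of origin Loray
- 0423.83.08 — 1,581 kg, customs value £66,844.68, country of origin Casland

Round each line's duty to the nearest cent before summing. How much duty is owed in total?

£13,034.71

Line 1 (1712.25.14, Loray, 3,831 kg, £751,642.20):
Base rate for 1712.25.14 is 31.5%.
Origin Loray qualifies under the Durena–Loray agreement and 1712.25.14 is covered: preferential rate Free applies instead.
The additional-duty order on 1712.25.14 targets Belar, not Loray; it does not apply.
Duty = £751,642.20 × 0% = £0.00.
Line 2 (0423.83.08, Casland, 1,581 kg, £66,844.68):
Base rate for 0423.83.08 is 19.5%.
Duty = £66,844.68 × 19.5% = £13,034.71.
Total = £0.00 + £13,034.71 = £13,034.71.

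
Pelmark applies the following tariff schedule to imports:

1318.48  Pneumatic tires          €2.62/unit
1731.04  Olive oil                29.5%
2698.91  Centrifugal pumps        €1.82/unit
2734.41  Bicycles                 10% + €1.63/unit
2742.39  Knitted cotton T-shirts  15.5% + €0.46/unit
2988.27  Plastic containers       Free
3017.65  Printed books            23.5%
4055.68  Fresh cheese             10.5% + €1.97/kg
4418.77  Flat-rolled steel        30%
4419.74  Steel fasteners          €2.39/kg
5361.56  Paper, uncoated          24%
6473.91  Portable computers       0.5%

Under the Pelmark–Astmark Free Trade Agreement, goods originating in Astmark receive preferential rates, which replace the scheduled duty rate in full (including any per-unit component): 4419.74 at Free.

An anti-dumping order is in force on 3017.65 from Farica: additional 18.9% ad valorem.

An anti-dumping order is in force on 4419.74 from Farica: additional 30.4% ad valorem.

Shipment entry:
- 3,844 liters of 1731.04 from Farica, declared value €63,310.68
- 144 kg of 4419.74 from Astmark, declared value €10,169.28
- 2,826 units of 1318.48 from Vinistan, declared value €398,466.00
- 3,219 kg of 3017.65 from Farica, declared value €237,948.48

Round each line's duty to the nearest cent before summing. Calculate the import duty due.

€126,970.93

Line 1 (1731.04, Farica, 3,844 liters, €63,310.68):
Base rate for 1731.04 is 29.5%.
Duty = €63,310.68 × 29.5% = €18,676.65.
Line 2 (4419.74, Astmark, 144 kg, €10,169.28):
Base rate for 4419.74 is €2.39/kg.
Origin Astmark qualifies under the Pelmark–Astmark agreement and 4419.74 is covered: preferential rate Free applies instead.
The additional-duty order on 4419.74 targets Farica, not Astmark; it does not apply.
Duty = €10,169.28 × 0% = €0.00.
Line 3 (1318.48, Vinistan, 2,826 units, €398,466.00):
Base rate for 1318.48 is €2.62/unit.
Duty = 2,826 × €2.62 = €7,404.12.
Line 4 (3017.65, Farica, 3,219 kg, €237,948.48):
Base rate for 3017.65 is 23.5%.
Additional duty on 3017.65 from Farica: +18.9%. Applied ad valorem rate: 23.5% + 18.9% = 42.4%.
Duty = €237,948.48 × 42.4% = €100,890.16.
Total = €18,676.65 + €0.00 + €7,404.12 + €100,890.16 = €126,970.93.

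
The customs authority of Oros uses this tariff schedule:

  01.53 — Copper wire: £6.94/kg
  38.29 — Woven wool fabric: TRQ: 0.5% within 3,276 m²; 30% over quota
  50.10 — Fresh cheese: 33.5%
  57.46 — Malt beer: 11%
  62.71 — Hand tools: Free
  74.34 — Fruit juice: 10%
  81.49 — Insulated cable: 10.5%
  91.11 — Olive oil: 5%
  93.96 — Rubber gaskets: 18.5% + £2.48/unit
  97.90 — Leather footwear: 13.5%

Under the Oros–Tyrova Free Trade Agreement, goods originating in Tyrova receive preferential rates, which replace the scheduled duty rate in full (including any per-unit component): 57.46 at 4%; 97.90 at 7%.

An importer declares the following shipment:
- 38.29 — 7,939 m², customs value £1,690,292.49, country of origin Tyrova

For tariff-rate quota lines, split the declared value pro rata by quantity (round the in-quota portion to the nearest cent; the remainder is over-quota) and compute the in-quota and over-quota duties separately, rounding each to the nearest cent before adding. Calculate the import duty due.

Line 1 (38.29, Tyrova, 7,939 m², £1,690,292.49):
Code 38.29 is under a tariff-rate quota (threshold 3,276 m²). In-quota: 3,276 m² at 0.5%; over-quota: 4,663 m² at 30%.
Pro-rata value split: in-quota = £1,690,292.49 × 3,276/7,939 = £697,493.16; over-quota = £1,690,292.49 − £697,493.16 = £992,799.33.
In-quota duty = £697,493.16 × 0.5% = £3,487.47. Over-quota duty = £992,799.33 × 30% = £297,839.80.
Line duty = £3,487.47 + £297,839.80 = £301,327.27.

£301,327.27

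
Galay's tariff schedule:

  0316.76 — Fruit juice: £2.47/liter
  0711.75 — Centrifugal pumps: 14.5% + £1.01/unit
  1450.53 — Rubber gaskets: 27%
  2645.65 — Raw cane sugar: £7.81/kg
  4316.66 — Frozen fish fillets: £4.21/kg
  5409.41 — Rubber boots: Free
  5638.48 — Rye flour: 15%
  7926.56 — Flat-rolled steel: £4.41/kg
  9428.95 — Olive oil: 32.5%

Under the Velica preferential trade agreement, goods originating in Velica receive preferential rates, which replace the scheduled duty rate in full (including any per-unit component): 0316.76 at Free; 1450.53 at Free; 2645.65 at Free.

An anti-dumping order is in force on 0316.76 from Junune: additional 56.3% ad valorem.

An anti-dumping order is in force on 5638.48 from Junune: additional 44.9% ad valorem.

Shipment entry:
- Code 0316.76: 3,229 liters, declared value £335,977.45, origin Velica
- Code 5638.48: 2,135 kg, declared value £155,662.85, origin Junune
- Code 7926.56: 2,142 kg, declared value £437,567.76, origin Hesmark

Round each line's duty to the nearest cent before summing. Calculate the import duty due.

Line 1 (0316.76, Velica, 3,229 liters, £335,977.45):
Base rate for 0316.76 is £2.47/liter.
Origin Velica qualifies under the Galay–Velica agreement and 0316.76 is covered: preferential rate Free applies instead.
The additional-duty order on 0316.76 targets Junune, not Velica; it does not apply.
Duty = £335,977.45 × 0% = £0.00.
Line 2 (5638.48, Junune, 2,135 kg, £155,662.85):
Base rate for 5638.48 is 15%.
Additional duty on 5638.48 from Junune: +44.9%. Applied ad valorem rate: 15% + 44.9% = 59.9%.
Duty = £155,662.85 × 59.9% = £93,242.05.
Line 3 (7926.56, Hesmark, 2,142 kg, £437,567.76):
Base rate for 7926.56 is £4.41/kg.
Duty = 2,142 × £4.41 = £9,446.22.
Total = £0.00 + £93,242.05 + £9,446.22 = £102,688.27.

£102,688.27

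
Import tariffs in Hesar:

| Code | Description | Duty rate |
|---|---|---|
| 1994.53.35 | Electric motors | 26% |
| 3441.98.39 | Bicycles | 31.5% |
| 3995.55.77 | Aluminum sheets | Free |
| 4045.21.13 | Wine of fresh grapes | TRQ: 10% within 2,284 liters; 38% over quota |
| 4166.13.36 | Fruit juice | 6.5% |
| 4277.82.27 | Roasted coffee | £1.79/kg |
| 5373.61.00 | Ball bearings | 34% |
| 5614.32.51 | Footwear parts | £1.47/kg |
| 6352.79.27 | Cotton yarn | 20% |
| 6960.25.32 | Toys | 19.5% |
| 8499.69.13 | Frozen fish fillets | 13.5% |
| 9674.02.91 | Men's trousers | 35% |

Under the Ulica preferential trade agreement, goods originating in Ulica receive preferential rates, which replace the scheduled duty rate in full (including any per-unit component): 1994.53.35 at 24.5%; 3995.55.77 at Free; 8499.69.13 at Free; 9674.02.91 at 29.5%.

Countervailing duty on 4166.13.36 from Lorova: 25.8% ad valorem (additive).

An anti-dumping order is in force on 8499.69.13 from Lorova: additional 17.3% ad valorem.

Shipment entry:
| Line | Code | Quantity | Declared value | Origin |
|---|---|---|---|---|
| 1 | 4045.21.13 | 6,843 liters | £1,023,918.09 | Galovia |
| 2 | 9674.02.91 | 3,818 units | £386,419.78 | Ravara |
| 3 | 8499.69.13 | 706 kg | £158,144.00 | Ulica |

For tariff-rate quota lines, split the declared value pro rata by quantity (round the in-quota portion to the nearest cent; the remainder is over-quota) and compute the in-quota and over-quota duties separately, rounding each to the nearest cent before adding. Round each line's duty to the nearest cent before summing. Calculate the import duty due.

Line 1 (4045.21.13, Galovia, 6,843 liters, £1,023,918.09):
Code 4045.21.13 is under a tariff-rate quota (threshold 2,284 liters). In-quota: 2,284 liters at 10%; over-quota: 4,559 liters at 38%.
Pro-rata value split: in-quota = £1,023,918.09 × 2,284/6,843 = £341,754.92; over-quota = £1,023,918.09 − £341,754.92 = £682,163.17.
In-quota duty = £341,754.92 × 10% = £34,175.49. Over-quota duty = £682,163.17 × 38% = £259,222.00.
Line duty = £34,175.49 + £259,222.00 = £293,397.49.
Line 2 (9674.02.91, Ravara, 3,818 units, £386,419.78):
Base rate for 9674.02.91 is 35%.
9674.02.91 has an FTA preferential rate, but origin Ravara is not Ulica; base rate stands.
Duty = £386,419.78 × 35% = £135,246.92.
Line 3 (8499.69.13, Ulica, 706 kg, £158,144.00):
Base rate for 8499.69.13 is 13.5%.
Origin Ulica qualifies under the Hesar–Ulica agreement and 8499.69.13 is covered: preferential rate Free applies instead.
The additional-duty order on 8499.69.13 targets Lorova, not Ulica; it does not apply.
Duty = £158,144.00 × 0% = £0.00.
Total = £293,397.49 + £135,246.92 + £0.00 = £428,644.41.

£428,644.41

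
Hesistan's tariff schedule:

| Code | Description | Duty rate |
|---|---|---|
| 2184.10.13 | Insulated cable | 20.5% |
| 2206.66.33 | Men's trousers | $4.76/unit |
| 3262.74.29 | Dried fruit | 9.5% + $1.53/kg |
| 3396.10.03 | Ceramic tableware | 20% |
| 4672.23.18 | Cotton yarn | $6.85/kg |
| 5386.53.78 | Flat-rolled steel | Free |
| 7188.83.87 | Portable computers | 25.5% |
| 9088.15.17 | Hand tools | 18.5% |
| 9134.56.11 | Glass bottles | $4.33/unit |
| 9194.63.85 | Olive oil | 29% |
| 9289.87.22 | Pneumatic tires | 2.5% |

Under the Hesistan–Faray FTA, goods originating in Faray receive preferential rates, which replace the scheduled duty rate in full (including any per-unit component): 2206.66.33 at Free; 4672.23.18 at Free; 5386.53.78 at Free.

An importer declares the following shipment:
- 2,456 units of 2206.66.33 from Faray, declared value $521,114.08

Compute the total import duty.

$0.00

Line 1 (2206.66.33, Faray, 2,456 units, $521,114.08):
Base rate for 2206.66.33 is $4.76/unit.
Origin Faray qualifies under the Hesistan–Faray agreement and 2206.66.33 is covered: preferential rate Free applies instead.
Duty = $521,114.08 × 0% = $0.00.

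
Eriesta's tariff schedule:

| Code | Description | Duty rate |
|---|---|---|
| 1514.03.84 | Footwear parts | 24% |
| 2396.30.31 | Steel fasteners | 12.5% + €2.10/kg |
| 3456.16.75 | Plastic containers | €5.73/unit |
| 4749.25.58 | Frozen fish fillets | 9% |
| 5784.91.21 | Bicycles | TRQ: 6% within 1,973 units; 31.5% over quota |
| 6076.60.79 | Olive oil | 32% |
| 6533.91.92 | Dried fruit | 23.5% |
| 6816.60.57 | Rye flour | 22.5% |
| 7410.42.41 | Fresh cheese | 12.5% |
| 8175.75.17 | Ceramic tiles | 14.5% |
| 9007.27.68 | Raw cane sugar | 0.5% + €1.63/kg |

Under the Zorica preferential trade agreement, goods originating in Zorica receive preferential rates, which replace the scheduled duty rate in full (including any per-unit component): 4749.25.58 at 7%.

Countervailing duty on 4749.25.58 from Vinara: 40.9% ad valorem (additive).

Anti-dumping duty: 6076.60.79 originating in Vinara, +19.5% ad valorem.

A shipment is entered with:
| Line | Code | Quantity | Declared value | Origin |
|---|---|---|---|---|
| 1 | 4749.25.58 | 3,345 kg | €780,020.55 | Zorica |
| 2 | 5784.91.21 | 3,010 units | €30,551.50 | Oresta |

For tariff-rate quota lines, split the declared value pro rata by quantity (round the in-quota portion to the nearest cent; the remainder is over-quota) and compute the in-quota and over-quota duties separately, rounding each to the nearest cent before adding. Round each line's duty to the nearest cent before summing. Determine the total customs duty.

Line 1 (4749.25.58, Zorica, 3,345 kg, €780,020.55):
Base rate for 4749.25.58 is 9%.
Origin Zorica qualifies under the Eriesta–Zorica agreement and 4749.25.58 is covered: preferential rate 7% applies instead.
The additional-duty order on 4749.25.58 targets Vinara, not Zorica; it does not apply.
Duty = €780,020.55 × 7% = €54,601.44.
Line 2 (5784.91.21, Oresta, 3,010 units, €30,551.50):
Code 5784.91.21 is under a tariff-rate quota (threshold 1,973 units). In-quota: 1,973 units at 6%; over-quota: 1,037 units at 31.5%.
Pro-rata value split: in-quota = €30,551.50 × 1,973/3,010 = €20,025.95; over-quota = €30,551.50 − €20,025.95 = €10,525.55.
In-quota duty = €20,025.95 × 6% = €1,201.56. Over-quota duty = €10,525.55 × 31.5% = €3,315.55.
Line duty = €1,201.56 + €3,315.55 = €4,517.11.
Total = €54,601.44 + €4,517.11 = €59,118.55.

€59,118.55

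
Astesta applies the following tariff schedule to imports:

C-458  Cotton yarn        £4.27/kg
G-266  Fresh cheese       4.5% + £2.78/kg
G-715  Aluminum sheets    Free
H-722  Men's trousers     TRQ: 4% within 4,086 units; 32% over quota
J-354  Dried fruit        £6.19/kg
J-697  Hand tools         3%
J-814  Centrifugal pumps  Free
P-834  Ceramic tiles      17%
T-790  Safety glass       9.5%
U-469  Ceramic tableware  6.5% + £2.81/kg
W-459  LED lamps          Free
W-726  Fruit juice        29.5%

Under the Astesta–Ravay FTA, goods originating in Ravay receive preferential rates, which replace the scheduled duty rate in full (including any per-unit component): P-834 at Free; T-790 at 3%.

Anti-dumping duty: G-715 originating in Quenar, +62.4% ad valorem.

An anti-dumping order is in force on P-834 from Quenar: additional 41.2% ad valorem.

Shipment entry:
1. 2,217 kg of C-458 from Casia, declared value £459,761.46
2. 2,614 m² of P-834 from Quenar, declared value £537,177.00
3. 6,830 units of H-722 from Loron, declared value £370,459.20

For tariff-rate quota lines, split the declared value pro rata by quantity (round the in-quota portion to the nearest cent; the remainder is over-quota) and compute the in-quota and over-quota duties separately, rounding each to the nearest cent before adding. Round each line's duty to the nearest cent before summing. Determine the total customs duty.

Line 1 (C-458, Casia, 2,217 kg, £459,761.46):
Base rate for C-458 is £4.27/kg.
Duty = 2,217 × £4.27 = £9,466.59.
Line 2 (P-834, Quenar, 2,614 m², £537,177.00):
Base rate for P-834 is 17%.
P-834 has an FTA preferential rate, but origin Quenar is not Ravay; base rate stands.
Additional duty on P-834 from Quenar: +41.2%. Applied ad valorem rate: 17% + 41.2% = 58.2%.
Duty = £537,177.00 × 58.2% = £312,637.01.
Line 3 (H-722, Loron, 6,830 units, £370,459.20):
Code H-722 is under a tariff-rate quota (threshold 4,086 units). In-quota: 4,086 units at 4%; over-quota: 2,744 units at 32%.
Pro-rata value split: in-quota = £370,459.20 × 4,086/6,830 = £221,624.64; over-quota = £370,459.20 − £221,624.64 = £148,834.56.
In-quota duty = £221,624.64 × 4% = £8,864.99. Over-quota duty = £148,834.56 × 32% = £47,627.06.
Line duty = £8,864.99 + £47,627.06 = £56,492.05.
Total = £9,466.59 + £312,637.01 + £56,492.05 = £378,595.65.

£378,595.65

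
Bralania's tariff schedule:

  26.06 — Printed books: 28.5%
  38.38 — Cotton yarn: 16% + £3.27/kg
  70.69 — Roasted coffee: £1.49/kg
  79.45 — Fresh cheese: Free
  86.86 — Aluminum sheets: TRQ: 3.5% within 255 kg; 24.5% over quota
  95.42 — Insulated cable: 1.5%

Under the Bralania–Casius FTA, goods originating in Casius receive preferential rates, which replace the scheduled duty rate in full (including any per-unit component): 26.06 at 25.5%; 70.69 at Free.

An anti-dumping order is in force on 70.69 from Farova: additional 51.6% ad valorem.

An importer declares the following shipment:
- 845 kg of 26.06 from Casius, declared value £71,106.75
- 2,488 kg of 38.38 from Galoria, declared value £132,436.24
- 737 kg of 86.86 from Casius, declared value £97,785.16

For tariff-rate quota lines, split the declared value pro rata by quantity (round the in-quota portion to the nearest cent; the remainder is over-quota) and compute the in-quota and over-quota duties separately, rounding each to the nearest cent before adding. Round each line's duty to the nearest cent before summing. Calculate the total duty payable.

Line 1 (26.06, Casius, 845 kg, £71,106.75):
Base rate for 26.06 is 28.5%.
Origin Casius qualifies under the Bralania–Casius agreement and 26.06 is covered: preferential rate 25.5% applies instead.
Duty = £71,106.75 × 25.5% = £18,132.22.
Line 2 (38.38, Galoria, 2,488 kg, £132,436.24):
Base rate for 38.38 is 16% + £3.27/kg.
Duty = £132,436.24 × 16% + 2,488 × £3.27 = £29,325.56.
Line 3 (86.86, Casius, 737 kg, £97,785.16):
Code 86.86 is under a tariff-rate quota (threshold 255 kg). In-quota: 255 kg at 3.5%; over-quota: 482 kg at 24.5%.
Pro-rata value split: in-quota = £97,785.16 × 255/737 = £33,833.40; over-quota = £97,785.16 − £33,833.40 = £63,951.76.
In-quota duty = £33,833.40 × 3.5% = £1,184.17. Over-quota duty = £63,951.76 × 24.5% = £15,668.18.
Line duty = £1,184.17 + £15,668.18 = £16,852.35.
Total = £18,132.22 + £29,325.56 + £16,852.35 = £64,310.13.

£64,310.13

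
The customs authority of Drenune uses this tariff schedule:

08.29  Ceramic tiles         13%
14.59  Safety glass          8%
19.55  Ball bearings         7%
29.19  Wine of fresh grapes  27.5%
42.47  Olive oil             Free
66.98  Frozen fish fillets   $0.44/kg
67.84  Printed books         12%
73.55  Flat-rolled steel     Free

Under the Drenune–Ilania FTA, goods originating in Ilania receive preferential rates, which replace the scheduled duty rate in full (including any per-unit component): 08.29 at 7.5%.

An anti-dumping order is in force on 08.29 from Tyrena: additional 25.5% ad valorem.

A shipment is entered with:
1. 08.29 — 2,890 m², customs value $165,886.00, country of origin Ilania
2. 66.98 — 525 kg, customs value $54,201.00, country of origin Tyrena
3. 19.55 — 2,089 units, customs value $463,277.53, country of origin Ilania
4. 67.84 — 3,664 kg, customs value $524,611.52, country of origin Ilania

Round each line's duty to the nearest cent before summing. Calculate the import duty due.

$108,055.26

Line 1 (08.29, Ilania, 2,890 m², $165,886.00):
Base rate for 08.29 is 13%.
Origin Ilania qualifies under the Drenune–Ilania agreement and 08.29 is covered: preferential rate 7.5% applies instead.
The additional-duty order on 08.29 targets Tyrena, not Ilania; it does not apply.
Duty = $165,886.00 × 7.5% = $12,441.45.
Line 2 (66.98, Tyrena, 525 kg, $54,201.00):
Base rate for 66.98 is $0.44/kg.
Duty = 525 × $0.44 = $231.00.
Line 3 (19.55, Ilania, 2,089 units, $463,277.53):
Base rate for 19.55 is 7%.
Origin Ilania is the FTA partner but 19.55 is not on the preference list; base rate stands.
Duty = $463,277.53 × 7% = $32,429.43.
Line 4 (67.84, Ilania, 3,664 kg, $524,611.52):
Base rate for 67.84 is 12%.
Origin Ilania is the FTA partner but 67.84 is not on the preference list; base rate stands.
Duty = $524,611.52 × 12% = $62,953.38.
Total = $12,441.45 + $231.00 + $32,429.43 + $62,953.38 = $108,055.26.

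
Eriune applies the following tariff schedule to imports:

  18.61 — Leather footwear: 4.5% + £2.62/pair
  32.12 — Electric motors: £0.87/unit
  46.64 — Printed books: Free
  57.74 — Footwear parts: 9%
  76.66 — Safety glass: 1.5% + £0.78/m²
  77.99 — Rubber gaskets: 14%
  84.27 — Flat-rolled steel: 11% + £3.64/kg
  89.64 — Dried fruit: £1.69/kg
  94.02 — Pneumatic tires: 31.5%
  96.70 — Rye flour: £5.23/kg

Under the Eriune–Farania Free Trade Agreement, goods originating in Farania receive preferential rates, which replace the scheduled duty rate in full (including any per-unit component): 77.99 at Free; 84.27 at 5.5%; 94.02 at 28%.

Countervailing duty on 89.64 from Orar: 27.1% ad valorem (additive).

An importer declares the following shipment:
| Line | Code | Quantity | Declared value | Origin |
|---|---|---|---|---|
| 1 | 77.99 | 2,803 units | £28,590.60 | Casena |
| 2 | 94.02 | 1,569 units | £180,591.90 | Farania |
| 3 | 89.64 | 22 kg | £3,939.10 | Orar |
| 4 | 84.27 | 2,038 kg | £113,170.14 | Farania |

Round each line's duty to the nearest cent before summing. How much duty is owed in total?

Line 1 (77.99, Casena, 2,803 units, £28,590.60):
Base rate for 77.99 is 14%.
77.99 has an FTA preferential rate, but origin Casena is not Farania; base rate stands.
Duty = £28,590.60 × 14% = £4,002.68.
Line 2 (94.02, Farania, 1,569 units, £180,591.90):
Base rate for 94.02 is 31.5%.
Origin Farania qualifies under the Eriune–Farania agreement and 94.02 is covered: preferential rate 28% applies instead.
Duty = £180,591.90 × 28% = £50,565.73.
Line 3 (89.64, Orar, 22 kg, £3,939.10):
Base rate for 89.64 is £1.69/kg.
Additional duty on 89.64 from Orar: +27.1% ad valorem. Applied ad valorem rate = 27.1%.
Duty = £3,939.10 × 27.1% + 22 × £1.69 = £1,104.68.
Line 4 (84.27, Farania, 2,038 kg, £113,170.14):
Base rate for 84.27 is 11% + £3.64/kg.
Origin Farania qualifies under the Eriune–Farania agreement and 84.27 is covered: preferential rate 5.5% applies instead.
Duty = £113,170.14 × 5.5% = £6,224.36.
Total = £4,002.68 + £50,565.73 + £1,104.68 + £6,224.36 = £61,897.45.

£61,897.45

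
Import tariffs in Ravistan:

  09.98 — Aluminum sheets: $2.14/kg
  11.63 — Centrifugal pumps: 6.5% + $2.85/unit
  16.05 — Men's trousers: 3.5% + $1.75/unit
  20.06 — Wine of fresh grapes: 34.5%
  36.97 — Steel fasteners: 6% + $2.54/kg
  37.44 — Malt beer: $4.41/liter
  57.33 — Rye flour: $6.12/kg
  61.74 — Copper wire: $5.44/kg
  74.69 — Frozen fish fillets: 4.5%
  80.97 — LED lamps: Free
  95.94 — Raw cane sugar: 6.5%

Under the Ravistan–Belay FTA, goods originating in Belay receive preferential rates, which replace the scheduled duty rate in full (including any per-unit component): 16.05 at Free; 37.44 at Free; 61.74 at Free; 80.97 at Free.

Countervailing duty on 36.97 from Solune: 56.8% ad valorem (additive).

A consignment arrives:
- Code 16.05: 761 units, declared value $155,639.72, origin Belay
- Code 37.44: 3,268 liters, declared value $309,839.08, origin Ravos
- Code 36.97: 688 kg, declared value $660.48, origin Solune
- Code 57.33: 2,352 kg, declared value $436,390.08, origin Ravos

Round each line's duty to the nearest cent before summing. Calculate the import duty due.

Line 1 (16.05, Belay, 761 units, $155,639.72):
Base rate for 16.05 is 3.5% + $1.75/unit.
Origin Belay qualifies under the Ravistan–Belay agreement and 16.05 is covered: preferential rate Free applies instead.
Duty = $155,639.72 × 0% = $0.00.
Line 2 (37.44, Ravos, 3,268 liters, $309,839.08):
Base rate for 37.44 is $4.41/liter.
37.44 has an FTA preferential rate, but origin Ravos is not Belay; base rate stands.
Duty = 3,268 × $4.41 = $14,411.88.
Line 3 (36.97, Solune, 688 kg, $660.48):
Base rate for 36.97 is 6% + $2.54/kg.
Additional duty on 36.97 from Solune: +56.8%. Applied ad valorem rate: 6% + 56.8% = 62.8%.
Duty = $660.48 × 62.8% + 688 × $2.54 = $2,162.30.
Line 4 (57.33, Ravos, 2,352 kg, $436,390.08):
Base rate for 57.33 is $6.12/kg.
Duty = 2,352 × $6.12 = $14,394.24.
Total = $0.00 + $14,411.88 + $2,162.30 + $14,394.24 = $30,968.42.

$30,968.42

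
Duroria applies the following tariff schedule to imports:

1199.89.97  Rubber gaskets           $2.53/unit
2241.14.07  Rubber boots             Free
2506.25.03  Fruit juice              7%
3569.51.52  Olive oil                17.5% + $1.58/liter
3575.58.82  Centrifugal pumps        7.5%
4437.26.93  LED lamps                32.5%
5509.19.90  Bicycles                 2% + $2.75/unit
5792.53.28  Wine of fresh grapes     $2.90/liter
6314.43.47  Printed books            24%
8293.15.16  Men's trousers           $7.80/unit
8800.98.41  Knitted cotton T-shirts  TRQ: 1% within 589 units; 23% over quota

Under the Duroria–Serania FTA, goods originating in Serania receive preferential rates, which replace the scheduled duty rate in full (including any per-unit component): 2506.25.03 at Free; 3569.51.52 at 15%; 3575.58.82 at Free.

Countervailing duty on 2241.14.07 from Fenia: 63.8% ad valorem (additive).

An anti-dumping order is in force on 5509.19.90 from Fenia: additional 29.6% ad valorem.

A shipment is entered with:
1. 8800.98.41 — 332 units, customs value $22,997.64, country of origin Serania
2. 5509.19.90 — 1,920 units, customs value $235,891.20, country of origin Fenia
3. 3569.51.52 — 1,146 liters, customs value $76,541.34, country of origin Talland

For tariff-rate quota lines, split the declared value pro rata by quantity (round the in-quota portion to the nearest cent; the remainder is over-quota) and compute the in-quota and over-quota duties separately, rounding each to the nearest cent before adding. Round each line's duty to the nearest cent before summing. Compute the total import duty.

$95,257.01

Line 1 (8800.98.41, Serania, 332 units, $22,997.64):
Code 8800.98.41 is under a tariff-rate quota (threshold 589 units). Quantity 332 units is within the quota, so the in-quota rate 1% applies to the full value.
Duty = $22,997.64 × 1% = $229.98.
Line 2 (5509.19.90, Fenia, 1,920 units, $235,891.20):
Base rate for 5509.19.90 is 2% + $2.75/unit.
Additional duty on 5509.19.90 from Fenia: +29.6%. Applied ad valorem rate: 2% + 29.6% = 31.6%.
Duty = $235,891.20 × 31.6% + 1,920 × $2.75 = $79,821.62.
Line 3 (3569.51.52, Talland, 1,146 liters, $76,541.34):
Base rate for 3569.51.52 is 17.5% + $1.58/liter.
3569.51.52 has an FTA preferential rate, but origin Talland is not Serania; base rate stands.
Duty = $76,541.34 × 17.5% + 1,146 × $1.58 = $15,205.41.
Total = $229.98 + $79,821.62 + $15,205.41 = $95,257.01.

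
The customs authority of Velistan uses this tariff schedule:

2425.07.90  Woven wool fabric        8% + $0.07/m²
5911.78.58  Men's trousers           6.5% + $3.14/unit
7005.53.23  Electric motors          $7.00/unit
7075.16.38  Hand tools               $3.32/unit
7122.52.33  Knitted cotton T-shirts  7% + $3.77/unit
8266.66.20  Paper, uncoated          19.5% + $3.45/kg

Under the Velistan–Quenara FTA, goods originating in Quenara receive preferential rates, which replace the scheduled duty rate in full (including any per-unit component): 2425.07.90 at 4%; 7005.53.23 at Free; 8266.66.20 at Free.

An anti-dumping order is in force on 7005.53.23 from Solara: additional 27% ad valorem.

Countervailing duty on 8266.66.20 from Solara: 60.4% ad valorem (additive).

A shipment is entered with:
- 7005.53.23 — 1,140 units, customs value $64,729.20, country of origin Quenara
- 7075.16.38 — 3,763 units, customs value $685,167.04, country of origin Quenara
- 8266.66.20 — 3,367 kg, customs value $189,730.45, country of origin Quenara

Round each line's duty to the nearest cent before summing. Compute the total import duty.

Line 1 (7005.53.23, Quenara, 1,140 units, $64,729.20):
Base rate for 7005.53.23 is $7.00/unit.
Origin Quenara qualifies under the Velistan–Quenara agreement and 7005.53.23 is covered: preferential rate Free applies instead.
The additional-duty order on 7005.53.23 targets Solara, not Quenara; it does not apply.
Duty = $64,729.20 × 0% = $0.00.
Line 2 (7075.16.38, Quenara, 3,763 units, $685,167.04):
Base rate for 7075.16.38 is $3.32/unit.
Origin Quenara is the FTA partner but 7075.16.38 is not on the preference list; base rate stands.
Duty = 3,763 × $3.32 = $12,493.16.
Line 3 (8266.66.20, Quenara, 3,367 kg, $189,730.45):
Base rate for 8266.66.20 is 19.5% + $3.45/kg.
Origin Quenara qualifies under the Velistan–Quenara agreement and 8266.66.20 is covered: preferential rate Free applies instead.
The additional-duty order on 8266.66.20 targets Solara, not Quenara; it does not apply.
Duty = $189,730.45 × 0% = $0.00.
Total = $0.00 + $12,493.16 + $0.00 = $12,493.16.

$12,493.16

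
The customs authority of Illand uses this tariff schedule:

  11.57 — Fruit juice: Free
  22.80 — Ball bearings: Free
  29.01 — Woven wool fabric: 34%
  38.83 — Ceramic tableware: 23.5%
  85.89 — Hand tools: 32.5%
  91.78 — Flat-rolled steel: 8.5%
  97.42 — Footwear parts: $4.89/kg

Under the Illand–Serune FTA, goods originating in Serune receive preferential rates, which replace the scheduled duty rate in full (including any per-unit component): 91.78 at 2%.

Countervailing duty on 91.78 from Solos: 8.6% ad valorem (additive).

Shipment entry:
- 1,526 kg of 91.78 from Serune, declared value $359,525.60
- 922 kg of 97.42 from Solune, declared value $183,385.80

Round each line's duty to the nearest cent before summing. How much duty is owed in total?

$11,699.09

Line 1 (91.78, Serune, 1,526 kg, $359,525.60):
Base rate for 91.78 is 8.5%.
Origin Serune qualifies under the Illand–Serune agreement and 91.78 is covered: preferential rate 2% applies instead.
The additional-duty order on 91.78 targets Solos, not Serune; it does not apply.
Duty = $359,525.60 × 2% = $7,190.51.
Line 2 (97.42, Solune, 922 kg, $183,385.80):
Base rate for 97.42 is $4.89/kg.
Duty = 922 × $4.89 = $4,508.58.
Total = $7,190.51 + $4,508.58 = $11,699.09.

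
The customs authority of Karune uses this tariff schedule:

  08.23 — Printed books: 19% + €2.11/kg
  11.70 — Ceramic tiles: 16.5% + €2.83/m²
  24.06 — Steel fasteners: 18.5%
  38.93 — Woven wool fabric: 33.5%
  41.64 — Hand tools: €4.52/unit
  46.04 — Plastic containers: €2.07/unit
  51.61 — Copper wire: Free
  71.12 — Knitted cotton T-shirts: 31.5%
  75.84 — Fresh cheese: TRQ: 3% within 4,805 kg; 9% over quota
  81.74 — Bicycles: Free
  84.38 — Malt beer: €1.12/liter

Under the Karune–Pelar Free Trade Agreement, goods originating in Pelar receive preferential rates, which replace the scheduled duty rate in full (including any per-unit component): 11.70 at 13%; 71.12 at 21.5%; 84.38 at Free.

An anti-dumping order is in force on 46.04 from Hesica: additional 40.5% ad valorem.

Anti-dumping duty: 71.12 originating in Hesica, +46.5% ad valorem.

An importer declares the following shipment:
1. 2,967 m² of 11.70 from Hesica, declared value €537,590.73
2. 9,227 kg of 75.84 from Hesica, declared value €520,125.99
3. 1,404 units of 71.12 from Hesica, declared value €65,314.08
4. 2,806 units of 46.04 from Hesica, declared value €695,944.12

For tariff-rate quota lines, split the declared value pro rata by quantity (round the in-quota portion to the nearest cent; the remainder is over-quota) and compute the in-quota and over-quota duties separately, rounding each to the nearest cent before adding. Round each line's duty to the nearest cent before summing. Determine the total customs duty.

Line 1 (11.70, Hesica, 2,967 m², €537,590.73):
Base rate for 11.70 is 16.5% + €2.83/m².
11.70 has an FTA preferential rate, but origin Hesica is not Pelar; base rate stands.
Duty = €537,590.73 × 16.5% + 2,967 × €2.83 = €97,099.08.
Line 2 (75.84, Hesica, 9,227 kg, €520,125.99):
Code 75.84 is under a tariff-rate quota (threshold 4,805 kg). In-quota: 4,805 kg at 3%; over-quota: 4,422 kg at 9%.
Pro-rata value split: in-quota = €520,125.99 × 4,805/9,227 = €270,857.85; over-quota = €520,125.99 − €270,857.85 = €249,268.14.
In-quota duty = €270,857.85 × 3% = €8,125.74. Over-quota duty = €249,268.14 × 9% = €22,434.13.
Line duty = €8,125.74 + €22,434.13 = €30,559.87.
Line 3 (71.12, Hesica, 1,404 units, €65,314.08):
Base rate for 71.12 is 31.5%.
71.12 has an FTA preferential rate, but origin Hesica is not Pelar; base rate stands.
Additional duty on 71.12 from Hesica: +46.5%. Applied ad valorem rate: 31.5% + 46.5% = 78%.
Duty = €65,314.08 × 78% = €50,944.98.
Line 4 (46.04, Hesica, 2,806 units, €695,944.12):
Base rate for 46.04 is €2.07/unit.
Additional duty on 46.04 from Hesica: +40.5% ad valorem. Applied ad valorem rate = 40.5%.
Duty = €695,944.12 × 40.5% + 2,806 × €2.07 = €287,665.79.
Total = €97,099.08 + €30,559.87 + €50,944.98 + €287,665.79 = €466,269.72.

€466,269.72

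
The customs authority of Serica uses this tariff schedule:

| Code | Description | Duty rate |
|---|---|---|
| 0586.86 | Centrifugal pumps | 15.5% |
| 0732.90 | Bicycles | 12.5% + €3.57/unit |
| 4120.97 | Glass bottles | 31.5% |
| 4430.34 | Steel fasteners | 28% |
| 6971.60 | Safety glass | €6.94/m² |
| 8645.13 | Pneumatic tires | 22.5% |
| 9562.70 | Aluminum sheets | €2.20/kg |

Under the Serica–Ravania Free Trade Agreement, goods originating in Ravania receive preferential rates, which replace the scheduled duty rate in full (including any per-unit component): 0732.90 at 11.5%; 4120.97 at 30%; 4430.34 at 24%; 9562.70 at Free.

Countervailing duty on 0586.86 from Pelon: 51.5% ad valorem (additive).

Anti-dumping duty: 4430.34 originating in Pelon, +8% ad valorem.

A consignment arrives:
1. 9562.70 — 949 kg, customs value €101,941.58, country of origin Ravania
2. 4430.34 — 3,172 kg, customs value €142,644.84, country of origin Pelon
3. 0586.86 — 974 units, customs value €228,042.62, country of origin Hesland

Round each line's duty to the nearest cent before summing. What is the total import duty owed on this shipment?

Line 1 (9562.70, Ravania, 949 kg, €101,941.58):
Base rate for 9562.70 is €2.20/kg.
Origin Ravania qualifies under the Serica–Ravania agreement and 9562.70 is covered: preferential rate Free applies instead.
Duty = €101,941.58 × 0% = €0.00.
Line 2 (4430.34, Pelon, 3,172 kg, €142,644.84):
Base rate for 4430.34 is 28%.
4430.34 has an FTA preferential rate, but origin Pelon is not Ravania; base rate stands.
Additional duty on 4430.34 from Pelon: +8%. Applied ad valorem rate: 28% + 8% = 36%.
Duty = €142,644.84 × 36% = €51,352.14.
Line 3 (0586.86, Hesland, 974 units, €228,042.62):
Base rate for 0586.86 is 15.5%.
The additional-duty order on 0586.86 targets Pelon, not Hesland; it does not apply.
Duty = €228,042.62 × 15.5% = €35,346.61.
Total = €0.00 + €51,352.14 + €35,346.61 = €86,698.75.

€86,698.75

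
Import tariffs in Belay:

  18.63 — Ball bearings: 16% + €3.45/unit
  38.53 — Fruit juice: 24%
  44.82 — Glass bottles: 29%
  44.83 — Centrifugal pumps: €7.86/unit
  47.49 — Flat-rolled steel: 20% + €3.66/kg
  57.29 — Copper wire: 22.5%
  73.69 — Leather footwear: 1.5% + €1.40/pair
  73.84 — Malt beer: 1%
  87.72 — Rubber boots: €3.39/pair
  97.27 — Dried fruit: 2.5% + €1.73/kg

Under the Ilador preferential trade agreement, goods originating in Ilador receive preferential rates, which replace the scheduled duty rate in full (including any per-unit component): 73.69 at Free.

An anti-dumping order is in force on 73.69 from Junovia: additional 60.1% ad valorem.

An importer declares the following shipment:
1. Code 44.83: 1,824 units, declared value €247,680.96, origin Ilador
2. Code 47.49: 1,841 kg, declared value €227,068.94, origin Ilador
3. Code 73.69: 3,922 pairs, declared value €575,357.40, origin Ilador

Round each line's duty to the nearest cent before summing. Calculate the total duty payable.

€66,488.49

Line 1 (44.83, Ilador, 1,824 units, €247,680.96):
Base rate for 44.83 is €7.86/unit.
Origin Ilador is the FTA partner but 44.83 is not on the preference list; base rate stands.
Duty = 1,824 × €7.86 = €14,336.64.
Line 2 (47.49, Ilador, 1,841 kg, €227,068.94):
Base rate for 47.49 is 20% + €3.66/kg.
Origin Ilador is the FTA partner but 47.49 is not on the preference list; base rate stands.
Duty = €227,068.94 × 20% + 1,841 × €3.66 = €52,151.85.
Line 3 (73.69, Ilador, 3,922 pairs, €575,357.40):
Base rate for 73.69 is 1.5% + €1.40/pair.
Origin Ilador qualifies under the Belay–Ilador agreement and 73.69 is covered: preferential rate Free applies instead.
The additional-duty order on 73.69 targets Junovia, not Ilador; it does not apply.
Duty = €575,357.40 × 0% = €0.00.
Total = €14,336.64 + €52,151.85 + €0.00 = €66,488.49.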